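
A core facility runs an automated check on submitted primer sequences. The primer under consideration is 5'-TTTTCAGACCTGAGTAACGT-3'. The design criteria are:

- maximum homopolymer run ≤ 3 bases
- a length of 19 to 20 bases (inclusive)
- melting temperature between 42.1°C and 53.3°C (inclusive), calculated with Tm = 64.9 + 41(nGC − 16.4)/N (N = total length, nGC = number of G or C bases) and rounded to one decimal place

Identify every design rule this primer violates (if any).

Base counts: A=5, T=7, G=4, C=4 (length 20).
homopolymer run: longest run = 4, exceeds 3 ✗
length: length 20 ✓
Tm: Tm = 64.9 + 41·(8 − 16.4)/20 = 47.7°C ✓

Fails: homopolymer run.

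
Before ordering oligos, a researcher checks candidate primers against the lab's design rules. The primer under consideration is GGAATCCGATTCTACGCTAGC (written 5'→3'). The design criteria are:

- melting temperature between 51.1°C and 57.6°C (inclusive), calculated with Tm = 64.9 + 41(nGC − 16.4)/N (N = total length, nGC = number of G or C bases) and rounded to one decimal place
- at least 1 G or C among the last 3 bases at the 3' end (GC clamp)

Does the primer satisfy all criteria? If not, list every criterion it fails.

Meets all criteria.

Base counts: A=5, T=5, G=5, C=6 (length 21).
Tm: Tm = 64.9 + 41·(11 − 16.4)/21 = 54.4°C ✓
GC clamp: 3' end AGC has 2 G/C ✓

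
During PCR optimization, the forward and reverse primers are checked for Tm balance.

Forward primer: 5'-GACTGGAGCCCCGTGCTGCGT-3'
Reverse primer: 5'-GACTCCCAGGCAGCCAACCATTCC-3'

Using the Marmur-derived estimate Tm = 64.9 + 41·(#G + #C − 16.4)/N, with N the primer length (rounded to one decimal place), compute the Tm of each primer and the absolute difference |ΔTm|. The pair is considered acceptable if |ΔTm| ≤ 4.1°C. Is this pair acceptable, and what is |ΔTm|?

|ΔTm| = 0.3°C; the pair is acceptable.

Forward: G+C = 15, N = 21 → Tm = 64.9 + 41·(15 − 16.4)/21 = 62.2°C.
Reverse: G+C = 15, N = 24 → Tm = 64.9 + 41·(15 − 16.4)/24 = 62.5°C.
|ΔTm| = |62.2 − 62.5| = 0.3°C, ≤ 4.1°C.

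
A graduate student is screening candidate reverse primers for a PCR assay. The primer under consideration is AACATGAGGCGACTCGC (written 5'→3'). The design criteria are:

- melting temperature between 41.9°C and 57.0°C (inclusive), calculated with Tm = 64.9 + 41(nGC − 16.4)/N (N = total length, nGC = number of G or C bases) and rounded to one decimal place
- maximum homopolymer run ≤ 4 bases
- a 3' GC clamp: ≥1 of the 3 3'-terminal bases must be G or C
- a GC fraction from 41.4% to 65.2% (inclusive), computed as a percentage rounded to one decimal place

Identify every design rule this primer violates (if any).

Base counts: A=5, T=2, G=5, C=5 (length 17).
Tm: Tm = 64.9 + 41·(10 − 16.4)/17 = 49.5°C ✓
homopolymer run: longest run = 2 ✓
GC clamp: 3' end CGC has 3 G/C ✓
GC content: GC 10/17 = 58.8% ✓

Meets all criteria.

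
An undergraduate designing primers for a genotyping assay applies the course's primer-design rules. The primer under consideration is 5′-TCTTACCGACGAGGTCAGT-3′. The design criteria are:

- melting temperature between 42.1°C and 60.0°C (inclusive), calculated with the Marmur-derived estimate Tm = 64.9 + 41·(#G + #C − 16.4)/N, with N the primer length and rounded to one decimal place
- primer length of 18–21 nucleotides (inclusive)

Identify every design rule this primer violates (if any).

Meets all criteria.

Base counts: A=4, T=5, G=5, C=5 (length 19).
Tm: Tm = 64.9 + 41·(10 − 16.4)/19 = 51.1°C ✓
length: length 19 ✓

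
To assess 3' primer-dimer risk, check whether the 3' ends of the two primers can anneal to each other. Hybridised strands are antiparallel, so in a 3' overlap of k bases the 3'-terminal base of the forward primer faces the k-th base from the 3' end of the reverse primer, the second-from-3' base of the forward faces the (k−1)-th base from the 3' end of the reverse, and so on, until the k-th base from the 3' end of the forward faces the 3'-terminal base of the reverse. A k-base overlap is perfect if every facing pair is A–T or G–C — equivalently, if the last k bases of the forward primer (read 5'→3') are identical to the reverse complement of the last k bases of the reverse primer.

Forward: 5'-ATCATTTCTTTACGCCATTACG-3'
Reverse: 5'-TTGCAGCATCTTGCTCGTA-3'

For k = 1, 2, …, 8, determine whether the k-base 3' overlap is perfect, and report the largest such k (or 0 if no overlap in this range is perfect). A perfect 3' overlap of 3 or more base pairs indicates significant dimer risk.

Longest perfect overlap: 4 complementary base pairs; significant dimer risk (threshold 3).

Last 8 bases (5'→3') — forward …CCATTACG, reverse …TGCTCGTA.
Reverse complement of the reverse primer's last 8 bases: TACGAGCA; its first k bases are the reverse complement of the reverse primer's last k bases, so a perfect k-base overlap needs the forward primer's last k bases to equal them.
Comparing (forward last k vs required): k=1: G vs T ✗; k=2: CG vs TA ✗; k=3: ACG vs TAC ✗; k=4: TACG vs TACG ✓; k=5: TTACG vs TACGA ✗; k=6: ATTACG vs TACGAG ✗; k=7: CATTACG vs TACGAGC ✗; k=8: CCATTACG vs TACGAGCA ✗.
Only k = 4 is perfect, so the longest perfect 3' overlap is 4.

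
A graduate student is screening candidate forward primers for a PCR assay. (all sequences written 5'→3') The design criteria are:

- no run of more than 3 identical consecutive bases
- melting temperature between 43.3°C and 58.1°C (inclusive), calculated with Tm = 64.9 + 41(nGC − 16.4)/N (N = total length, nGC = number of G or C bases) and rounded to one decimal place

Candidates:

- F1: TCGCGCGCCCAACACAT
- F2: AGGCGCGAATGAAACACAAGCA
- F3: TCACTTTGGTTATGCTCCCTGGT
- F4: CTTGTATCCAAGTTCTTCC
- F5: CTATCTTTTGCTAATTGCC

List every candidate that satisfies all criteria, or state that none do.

F1, F2, F3 and F4.

F1 (17 nt, A=4 T=2 G=3 C=8): longest run = 3 ✓; Tm = 64.9 + 41·(11 − 16.4)/17 = 51.9°C ✓ — passes.
F2 (22 nt, A=10 T=1 G=6 C=5): longest run = 3 ✓; Tm = 64.9 + 41·(11 − 16.4)/22 = 54.8°C ✓ — passes.
F3 (23 nt, A=2 T=10 G=5 C=6): longest run = 3 ✓; Tm = 64.9 + 41·(11 − 16.4)/23 = 55.3°C ✓ — passes.
F4 (19 nt, A=3 T=8 G=2 C=6): longest run = 2 ✓; Tm = 64.9 + 41·(8 − 16.4)/19 = 46.8°C ✓ — passes.
F5 (19 nt, A=3 T=9 G=2 C=5): longest run = 4, exceeds 3 ✗; Tm = 64.9 + 41·(7 − 16.4)/19 = 44.6°C ✓ — fails.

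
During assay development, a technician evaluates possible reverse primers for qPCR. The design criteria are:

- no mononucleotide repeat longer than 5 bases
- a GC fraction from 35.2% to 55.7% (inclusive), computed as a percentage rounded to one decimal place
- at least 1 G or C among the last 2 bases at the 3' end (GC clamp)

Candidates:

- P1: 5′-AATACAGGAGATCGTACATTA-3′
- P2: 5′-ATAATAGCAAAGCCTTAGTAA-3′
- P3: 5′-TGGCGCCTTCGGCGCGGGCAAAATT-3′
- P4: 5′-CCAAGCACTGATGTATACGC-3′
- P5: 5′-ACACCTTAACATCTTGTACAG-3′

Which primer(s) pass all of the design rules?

P1 (21 nt, A=9 T=5 G=4 C=3): longest run = 2 ✓; GC 7/21 = 33.3%, outside 35.2–55.7% ✗; 3' end TA has 0 G/C, need ≥1 ✗ — fails.
P2 (21 nt, A=10 T=5 G=3 C=3): longest run = 3 ✓; GC 6/21 = 28.6%, outside 35.2–55.7% ✗; 3' end AA has 0 G/C, need ≥1 ✗ — fails.
P3 (25 nt, A=4 T=5 G=9 C=7): longest run = 4 ✓; GC 16/25 = 64.0%, outside 35.2–55.7% ✗; 3' end TT has 0 G/C, need ≥1 ✗ — fails.
P4 (20 nt, A=6 T=4 G=4 C=6): longest run = 2 ✓; GC 10/20 = 50.0% ✓; 3' end GC has 2 G/C ✓ — passes.
P5 (21 nt, A=7 T=6 G=2 C=6): longest run = 2 ✓; GC 8/21 = 38.1% ✓; 3' end AG has 1 G/C ✓ — passes.

P4 and P5.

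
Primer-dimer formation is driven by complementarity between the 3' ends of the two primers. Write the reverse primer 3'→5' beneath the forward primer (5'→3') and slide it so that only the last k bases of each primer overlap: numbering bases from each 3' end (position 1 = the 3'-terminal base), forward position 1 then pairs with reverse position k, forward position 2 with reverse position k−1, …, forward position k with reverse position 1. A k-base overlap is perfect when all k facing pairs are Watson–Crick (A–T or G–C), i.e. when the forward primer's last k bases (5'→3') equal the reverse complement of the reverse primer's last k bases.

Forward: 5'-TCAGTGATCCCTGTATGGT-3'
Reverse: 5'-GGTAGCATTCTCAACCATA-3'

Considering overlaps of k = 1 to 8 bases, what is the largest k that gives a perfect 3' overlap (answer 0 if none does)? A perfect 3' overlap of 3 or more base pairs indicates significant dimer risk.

Last 8 bases (5'→3') — forward …TGTATGGT, reverse …CAACCATA.
Reverse complement of the reverse primer's last 8 bases: TATGGTTG; its first k bases are the reverse complement of the reverse primer's last k bases, so a perfect k-base overlap needs the forward primer's last k bases to equal them.
Comparing (forward last k vs required): k=1: T vs T ✓; k=2: GT vs TA ✗; k=3: GGT vs TAT ✗; k=4: TGGT vs TATG ✗; k=5: ATGGT vs TATGG ✗; k=6: TATGGT vs TATGGT ✓; k=7: GTATGGT vs TATGGTT ✗; k=8: TGTATGGT vs TATGGTTG ✗.
Perfect overlaps at k = 1, 6; the largest is 6.

Longest perfect overlap: 6 complementary base pairs; significant dimer risk (threshold 3).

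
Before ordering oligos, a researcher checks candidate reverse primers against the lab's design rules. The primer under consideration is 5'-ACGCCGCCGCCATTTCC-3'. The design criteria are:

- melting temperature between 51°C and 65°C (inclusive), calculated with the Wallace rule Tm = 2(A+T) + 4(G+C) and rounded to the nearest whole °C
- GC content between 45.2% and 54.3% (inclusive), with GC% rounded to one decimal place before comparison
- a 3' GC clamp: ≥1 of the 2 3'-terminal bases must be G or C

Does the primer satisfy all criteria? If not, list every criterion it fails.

Base counts: A=2, T=3, G=3, C=9 (length 17).
Tm: Tm = 2·5 + 4·12 = 58°C ✓
GC content: GC 12/17 = 70.6%, outside 45.2–54.3% ✗
GC clamp: 3' end CC has 2 G/C ✓

Fails: GC content.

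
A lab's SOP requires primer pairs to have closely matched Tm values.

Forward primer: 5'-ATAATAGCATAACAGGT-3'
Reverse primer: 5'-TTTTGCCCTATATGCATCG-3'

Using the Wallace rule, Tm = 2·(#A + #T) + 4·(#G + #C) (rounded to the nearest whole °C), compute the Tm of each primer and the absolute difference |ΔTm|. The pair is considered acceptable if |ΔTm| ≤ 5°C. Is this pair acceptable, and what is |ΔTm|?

|ΔTm| = 10°C; the pair is not acceptable.

Forward: A=8 T=4 G=3 C=2 → Tm = 2·12 + 4·5 = 44°C.
Reverse: A=3 T=8 G=3 C=5 → Tm = 2·11 + 4·8 = 54°C.
|ΔTm| = |44 − 54| = 10°C, > 5°C.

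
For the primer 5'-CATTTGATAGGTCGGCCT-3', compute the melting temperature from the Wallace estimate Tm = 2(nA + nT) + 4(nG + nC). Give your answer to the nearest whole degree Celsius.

Base counts: A=3, T=6, G=5, C=4 (length 18).
Tm = 2·(3+6) + 4·(5+4) = 2·9 + 4·9 = 18 + 36 = 54°C.

54°C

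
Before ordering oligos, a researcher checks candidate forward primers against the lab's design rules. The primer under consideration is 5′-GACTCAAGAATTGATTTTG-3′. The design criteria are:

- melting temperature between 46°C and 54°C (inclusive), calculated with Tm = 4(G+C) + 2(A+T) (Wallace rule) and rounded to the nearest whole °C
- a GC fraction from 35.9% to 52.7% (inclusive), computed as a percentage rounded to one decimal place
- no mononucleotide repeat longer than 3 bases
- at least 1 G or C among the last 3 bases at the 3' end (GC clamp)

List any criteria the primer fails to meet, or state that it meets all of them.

Fails: GC content, homopolymer run.

Base counts: A=6, T=7, G=4, C=2 (length 19).
Tm: Tm = 2·13 + 4·6 = 50°C ✓
GC content: GC 6/19 = 31.6%, outside 35.9–52.7% ✗
homopolymer run: longest run = 4, exceeds 3 ✗
GC clamp: 3' end TTG has 1 G/C ✓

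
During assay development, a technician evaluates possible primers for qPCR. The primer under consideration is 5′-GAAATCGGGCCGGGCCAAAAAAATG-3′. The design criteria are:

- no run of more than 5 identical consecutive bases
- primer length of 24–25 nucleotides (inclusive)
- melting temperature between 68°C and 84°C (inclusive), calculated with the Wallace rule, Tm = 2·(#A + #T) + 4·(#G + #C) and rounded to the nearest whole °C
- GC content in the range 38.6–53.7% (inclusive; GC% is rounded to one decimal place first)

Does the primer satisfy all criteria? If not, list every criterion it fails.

Base counts: A=10, T=2, G=8, C=5 (length 25).
homopolymer run: longest run = 7, exceeds 5 ✗
length: length 25 ✓
Tm: Tm = 2·12 + 4·13 = 76°C ✓
GC content: GC 13/25 = 52.0% ✓

Fails: homopolymer run.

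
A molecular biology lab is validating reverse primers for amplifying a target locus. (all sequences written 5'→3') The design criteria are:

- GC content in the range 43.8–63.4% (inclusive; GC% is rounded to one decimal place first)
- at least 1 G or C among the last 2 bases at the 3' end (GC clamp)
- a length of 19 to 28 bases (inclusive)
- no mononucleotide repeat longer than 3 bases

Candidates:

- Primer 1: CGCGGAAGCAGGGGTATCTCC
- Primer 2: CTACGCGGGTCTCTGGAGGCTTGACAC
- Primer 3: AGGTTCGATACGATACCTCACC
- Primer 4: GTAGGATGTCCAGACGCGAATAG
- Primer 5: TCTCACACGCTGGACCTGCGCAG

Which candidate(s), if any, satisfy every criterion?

Primer 1 (21 nt, A=4 T=3 G=8 C=6): GC 14/21 = 66.7%, outside 43.8–63.4% ✗; 3' end CC has 2 G/C ✓; length 21 ✓; longest run = 4, exceeds 3 ✗ — fails.
Primer 2 (27 nt, A=4 T=6 G=9 C=8): GC 17/27 = 63.0% ✓; 3' end AC has 1 G/C ✓; length 27 ✓; longest run = 3 ✓ — passes.
Primer 3 (22 nt, A=6 T=5 G=4 C=7): GC 11/22 = 50.0% ✓; 3' end CC has 2 G/C ✓; length 22 ✓; longest run = 2 ✓ — passes.
Primer 4 (23 nt, A=7 T=4 G=8 C=4): GC 12/23 = 52.2% ✓; 3' end AG has 1 G/C ✓; length 23 ✓; longest run = 2 ✓ — passes.
Primer 5 (23 nt, A=4 T=4 G=6 C=9): GC 15/23 = 65.2%, outside 43.8–63.4% ✗; 3' end AG has 1 G/C ✓; length 23 ✓; longest run = 2 ✓ — fails.

Primer 2, Primer 3 and Primer 4.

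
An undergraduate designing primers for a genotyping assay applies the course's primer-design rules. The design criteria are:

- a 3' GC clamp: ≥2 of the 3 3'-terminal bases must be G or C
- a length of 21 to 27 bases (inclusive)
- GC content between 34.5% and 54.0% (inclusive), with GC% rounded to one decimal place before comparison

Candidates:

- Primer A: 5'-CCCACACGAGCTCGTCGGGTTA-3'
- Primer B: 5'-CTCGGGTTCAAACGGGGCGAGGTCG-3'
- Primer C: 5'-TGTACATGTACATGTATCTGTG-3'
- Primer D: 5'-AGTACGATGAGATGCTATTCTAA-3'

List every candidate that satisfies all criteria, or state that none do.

Primer A (22 nt, A=4 T=4 G=6 C=8): 3' end TTA has 0 G/C, need ≥2 ✗; length 22 ✓; GC 14/22 = 63.6%, outside 34.5–54.0% ✗ — fails.
Primer B (25 nt, A=4 T=4 G=11 C=6): 3' end TCG has 2 G/C ✓; length 25 ✓; GC 17/25 = 68.0%, outside 34.5–54.0% ✗ — fails.
Primer C (22 nt, A=5 T=9 G=5 C=3): 3' end GTG has 2 G/C ✓; length 22 ✓; GC 8/22 = 36.4% ✓ — passes.
Primer D (23 nt, A=8 T=7 G=5 C=3): 3' end TAA has 0 G/C, need ≥2 ✗; length 23 ✓; GC 8/23 = 34.8% ✓ — fails.

Primer C only.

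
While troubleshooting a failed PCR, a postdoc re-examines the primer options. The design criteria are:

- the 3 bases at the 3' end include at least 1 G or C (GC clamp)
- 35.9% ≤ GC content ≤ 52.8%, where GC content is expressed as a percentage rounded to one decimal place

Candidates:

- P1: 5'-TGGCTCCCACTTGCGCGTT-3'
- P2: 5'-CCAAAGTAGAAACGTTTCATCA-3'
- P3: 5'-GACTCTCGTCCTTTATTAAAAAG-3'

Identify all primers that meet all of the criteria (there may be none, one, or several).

P2 only.

P1 (19 nt, A=1 T=6 G=5 C=7): 3' end GTT has 1 G/C ✓; GC 12/19 = 63.2%, outside 35.9–52.8% ✗ — fails.
P2 (22 nt, A=9 T=5 G=3 C=5): 3' end TCA has 1 G/C ✓; GC 8/22 = 36.4% ✓ — passes.
P3 (23 nt, A=7 T=8 G=3 C=5): 3' end AAG has 1 G/C ✓; GC 8/23 = 34.8%, outside 35.9–52.8% ✗ — fails.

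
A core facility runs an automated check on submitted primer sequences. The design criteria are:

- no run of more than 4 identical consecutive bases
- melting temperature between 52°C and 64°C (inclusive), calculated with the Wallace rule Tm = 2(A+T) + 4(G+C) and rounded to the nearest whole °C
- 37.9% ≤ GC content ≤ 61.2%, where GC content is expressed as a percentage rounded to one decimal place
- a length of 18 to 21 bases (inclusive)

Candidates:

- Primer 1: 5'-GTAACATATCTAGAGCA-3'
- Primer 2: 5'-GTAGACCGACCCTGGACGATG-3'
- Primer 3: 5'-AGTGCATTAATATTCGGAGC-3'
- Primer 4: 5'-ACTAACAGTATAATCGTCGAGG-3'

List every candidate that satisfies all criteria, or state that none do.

Primer 3 only.

Primer 1 (17 nt, A=7 T=4 G=3 C=3): longest run = 2 ✓; Tm = 2·11 + 4·6 = 46°C, outside 52–64°C ✗; GC 6/17 = 35.3%, outside 37.9–61.2% ✗; length 17, outside 18–21 ✗ — fails.
Primer 2 (21 nt, A=5 T=3 G=7 C=6): longest run = 3 ✓; Tm = 2·8 + 4·13 = 68°C, outside 52–64°C ✗; GC 13/21 = 61.9%, outside 37.9–61.2% ✗; length 21 ✓ — fails.
Primer 3 (20 nt, A=6 T=6 G=5 C=3): longest run = 2 ✓; Tm = 2·12 + 4·8 = 56°C ✓; GC 8/20 = 40.0% ✓; length 20 ✓ — passes.
Primer 4 (22 nt, A=8 T=5 G=5 C=4): longest run = 2 ✓; Tm = 2·13 + 4·9 = 62°C ✓; GC 9/22 = 40.9% ✓; length 22, outside 18–21 ✗ — fails.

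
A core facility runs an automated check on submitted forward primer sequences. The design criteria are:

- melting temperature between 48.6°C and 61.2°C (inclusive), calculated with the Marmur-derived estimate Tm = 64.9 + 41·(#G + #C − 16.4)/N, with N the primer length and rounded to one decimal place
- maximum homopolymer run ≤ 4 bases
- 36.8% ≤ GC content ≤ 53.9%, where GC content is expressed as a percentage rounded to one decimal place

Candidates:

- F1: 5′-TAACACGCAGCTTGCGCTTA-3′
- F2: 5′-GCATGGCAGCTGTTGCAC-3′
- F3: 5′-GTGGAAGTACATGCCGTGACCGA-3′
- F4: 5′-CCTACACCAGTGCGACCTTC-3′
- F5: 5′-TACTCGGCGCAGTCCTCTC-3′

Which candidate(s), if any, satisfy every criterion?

F1 (20 nt, A=5 T=5 G=4 C=6): Tm = 64.9 + 41·(10 − 16.4)/20 = 51.8°C ✓; longest run = 2 ✓; GC 10/20 = 50.0% ✓ — passes.
F2 (18 nt, A=3 T=4 G=6 C=5): Tm = 64.9 + 41·(11 − 16.4)/18 = 52.6°C ✓; longest run = 2 ✓; GC 11/18 = 61.1%, outside 36.8–53.9% ✗ — fails.
F3 (23 nt, A=6 T=4 G=8 C=5): Tm = 64.9 + 41·(13 − 16.4)/23 = 58.8°C ✓; longest run = 2 ✓; GC 13/23 = 56.5%, outside 36.8–53.9% ✗ — fails.
F4 (20 nt, A=4 T=4 G=3 C=9): Tm = 64.9 + 41·(12 − 16.4)/20 = 55.9°C ✓; longest run = 2 ✓; GC 12/20 = 60.0%, outside 36.8–53.9% ✗ — fails.
F5 (19 nt, A=2 T=5 G=4 C=8): Tm = 64.9 + 41·(12 − 16.4)/19 = 55.4°C ✓; longest run = 2 ✓; GC 12/19 = 63.2%, outside 36.8–53.9% ✗ — fails.

F1 only.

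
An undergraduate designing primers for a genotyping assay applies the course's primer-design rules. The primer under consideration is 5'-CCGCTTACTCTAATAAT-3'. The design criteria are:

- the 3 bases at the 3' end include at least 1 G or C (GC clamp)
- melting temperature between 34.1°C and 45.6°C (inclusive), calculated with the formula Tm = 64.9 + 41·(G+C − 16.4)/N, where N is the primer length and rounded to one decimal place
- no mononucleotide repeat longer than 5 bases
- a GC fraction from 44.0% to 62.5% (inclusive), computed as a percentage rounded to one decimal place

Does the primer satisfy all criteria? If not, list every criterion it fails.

Fails: GC clamp, GC content.

Base counts: A=5, T=6, G=1, C=5 (length 17).
GC clamp: 3' end AAT has 0 G/C, need ≥1 ✗
Tm: Tm = 64.9 + 41·(6 − 16.4)/17 = 39.8°C ✓
homopolymer run: longest run = 2 ✓
GC content: GC 6/17 = 35.3%, outside 44.0–62.5% ✗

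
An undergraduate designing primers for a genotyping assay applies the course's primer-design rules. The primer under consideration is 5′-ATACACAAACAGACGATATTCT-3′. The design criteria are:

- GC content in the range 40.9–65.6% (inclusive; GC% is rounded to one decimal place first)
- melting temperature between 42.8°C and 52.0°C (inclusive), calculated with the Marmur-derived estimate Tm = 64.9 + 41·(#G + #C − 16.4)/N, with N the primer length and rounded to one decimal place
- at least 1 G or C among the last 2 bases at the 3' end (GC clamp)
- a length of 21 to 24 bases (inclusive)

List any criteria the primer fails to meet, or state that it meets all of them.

Base counts: A=10, T=5, G=2, C=5 (length 22).
GC content: GC 7/22 = 31.8%, outside 40.9–65.6% ✗
Tm: Tm = 64.9 + 41·(7 − 16.4)/22 = 47.4°C ✓
GC clamp: 3' end CT has 1 G/C ✓
length: length 22 ✓

Fails: GC content.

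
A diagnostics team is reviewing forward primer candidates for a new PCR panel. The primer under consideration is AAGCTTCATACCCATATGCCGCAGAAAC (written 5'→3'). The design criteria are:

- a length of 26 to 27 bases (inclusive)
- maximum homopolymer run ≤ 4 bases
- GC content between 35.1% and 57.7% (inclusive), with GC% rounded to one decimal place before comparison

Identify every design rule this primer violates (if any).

Base counts: A=10, T=5, G=4, C=9 (length 28).
length: length 28, outside 26–27 ✗
homopolymer run: longest run = 3 ✓
GC content: GC 13/28 = 46.4% ✓

Fails: length.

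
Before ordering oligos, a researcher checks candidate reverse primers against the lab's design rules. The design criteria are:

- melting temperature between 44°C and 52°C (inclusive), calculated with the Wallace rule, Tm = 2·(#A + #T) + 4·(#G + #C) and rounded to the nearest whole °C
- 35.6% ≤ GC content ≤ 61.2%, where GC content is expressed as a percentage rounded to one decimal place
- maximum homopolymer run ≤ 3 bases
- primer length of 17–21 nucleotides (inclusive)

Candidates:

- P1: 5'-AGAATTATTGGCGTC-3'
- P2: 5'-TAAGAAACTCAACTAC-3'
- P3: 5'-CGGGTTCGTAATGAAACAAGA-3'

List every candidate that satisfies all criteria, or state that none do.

P1 (15 nt, A=4 T=5 G=4 C=2): Tm = 2·9 + 4·6 = 42°C, outside 44–52°C ✗; GC 6/15 = 40.0% ✓; longest run = 2 ✓; length 15, outside 17–21 ✗ — fails.
P2 (16 nt, A=8 T=3 G=1 C=4): Tm = 2·11 + 4·5 = 42°C, outside 44–52°C ✗; GC 5/16 = 31.3%, outside 35.6–61.2% ✗; longest run = 3 ✓; length 16, outside 17–21 ✗ — fails.
P3 (21 nt, A=8 T=4 G=6 C=3): Tm = 2·12 + 4·9 = 60°C, outside 44–52°C ✗; GC 9/21 = 42.9% ✓; longest run = 3 ✓; length 21 ✓ — fails.

None of the candidates satisfy all criteria.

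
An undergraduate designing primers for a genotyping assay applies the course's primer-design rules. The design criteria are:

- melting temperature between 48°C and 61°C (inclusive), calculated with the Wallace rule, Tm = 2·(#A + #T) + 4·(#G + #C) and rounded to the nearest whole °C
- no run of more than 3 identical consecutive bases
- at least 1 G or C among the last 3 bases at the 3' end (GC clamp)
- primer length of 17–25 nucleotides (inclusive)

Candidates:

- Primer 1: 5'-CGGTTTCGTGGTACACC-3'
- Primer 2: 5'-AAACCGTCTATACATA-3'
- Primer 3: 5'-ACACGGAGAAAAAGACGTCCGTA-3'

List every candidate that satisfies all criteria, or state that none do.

Primer 1 only.

Primer 1 (17 nt, A=2 T=5 G=5 C=5): Tm = 2·7 + 4·10 = 54°C ✓; longest run = 3 ✓; 3' end ACC has 2 G/C ✓; length 17 ✓ — passes.
Primer 2 (16 nt, A=7 T=4 G=1 C=4): Tm = 2·11 + 4·5 = 42°C, outside 48–61°C ✗; longest run = 3 ✓; 3' end ATA has 0 G/C, need ≥1 ✗; length 16, outside 17–25 ✗ — fails.
Primer 3 (23 nt, A=10 T=2 G=6 C=5): Tm = 2·12 + 4·11 = 68°C, outside 48–61°C ✗; longest run = 5, exceeds 3 ✗; 3' end GTA has 1 G/C ✓; length 23 ✓ — fails.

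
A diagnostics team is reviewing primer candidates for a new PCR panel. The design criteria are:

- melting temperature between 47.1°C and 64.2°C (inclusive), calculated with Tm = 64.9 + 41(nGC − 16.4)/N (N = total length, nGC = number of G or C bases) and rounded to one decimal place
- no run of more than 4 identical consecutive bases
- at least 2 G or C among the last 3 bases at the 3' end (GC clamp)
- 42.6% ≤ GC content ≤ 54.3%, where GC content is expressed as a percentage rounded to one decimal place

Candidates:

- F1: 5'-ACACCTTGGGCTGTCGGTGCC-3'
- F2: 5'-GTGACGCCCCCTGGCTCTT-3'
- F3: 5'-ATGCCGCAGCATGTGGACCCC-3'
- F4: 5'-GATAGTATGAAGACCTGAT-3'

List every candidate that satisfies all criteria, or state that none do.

F1 (21 nt, A=2 T=5 G=7 C=7): Tm = 64.9 + 41·(14 − 16.4)/21 = 60.2°C ✓; longest run = 3 ✓; 3' end GCC has 3 G/C ✓; GC 14/21 = 66.7%, outside 42.6–54.3% ✗ — fails.
F2 (19 nt, A=1 T=5 G=5 C=8): Tm = 64.9 + 41·(13 − 16.4)/19 = 57.6°C ✓; longest run = 5, exceeds 4 ✗; 3' end CTT has 1 G/C, need ≥2 ✗; GC 13/19 = 68.4%, outside 42.6–54.3% ✗ — fails.
F3 (21 nt, A=4 T=3 G=6 C=8): Tm = 64.9 + 41·(14 − 16.4)/21 = 60.2°C ✓; longest run = 4 ✓; 3' end CCC has 3 G/C ✓; GC 14/21 = 66.7%, outside 42.6–54.3% ✗ — fails.
F4 (19 nt, A=7 T=5 G=5 C=2): Tm = 64.9 + 41·(7 − 16.4)/19 = 44.6°C, outside 47.1–64.2°C ✗; longest run = 2 ✓; 3' end GAT has 1 G/C, need ≥2 ✗; GC 7/19 = 36.8%, outside 42.6–54.3% ✗ — fails.

None of the candidates satisfy all criteria.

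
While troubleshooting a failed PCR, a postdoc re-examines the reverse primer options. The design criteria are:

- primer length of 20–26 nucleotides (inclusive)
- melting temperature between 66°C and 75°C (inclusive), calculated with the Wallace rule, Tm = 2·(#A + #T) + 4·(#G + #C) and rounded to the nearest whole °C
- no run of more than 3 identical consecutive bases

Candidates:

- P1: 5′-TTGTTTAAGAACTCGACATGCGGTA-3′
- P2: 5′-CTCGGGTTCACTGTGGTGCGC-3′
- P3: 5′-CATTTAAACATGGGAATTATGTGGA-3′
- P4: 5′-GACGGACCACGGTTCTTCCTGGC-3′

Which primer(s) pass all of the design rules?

P1, P2 and P3.

P1 (25 nt, A=7 T=8 G=6 C=4): length 25 ✓; Tm = 2·15 + 4·10 = 70°C ✓; longest run = 3 ✓ — passes.
P2 (21 nt, A=1 T=6 G=8 C=6): length 21 ✓; Tm = 2·7 + 4·14 = 70°C ✓; longest run = 3 ✓ — passes.
P3 (25 nt, A=9 T=8 G=6 C=2): length 25 ✓; Tm = 2·17 + 4·8 = 66°C ✓; longest run = 3 ✓ — passes.
P4 (23 nt, A=3 T=5 G=7 C=8): length 23 ✓; Tm = 2·8 + 4·15 = 76°C, outside 66–75°C ✗; longest run = 2 ✓ — fails.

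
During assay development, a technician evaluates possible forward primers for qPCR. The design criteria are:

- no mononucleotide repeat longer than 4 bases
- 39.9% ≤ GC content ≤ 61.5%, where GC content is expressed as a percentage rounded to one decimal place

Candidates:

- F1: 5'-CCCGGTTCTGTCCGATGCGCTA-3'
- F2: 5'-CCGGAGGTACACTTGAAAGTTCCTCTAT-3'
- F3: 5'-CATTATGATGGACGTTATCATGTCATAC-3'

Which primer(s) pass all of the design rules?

F2 only.

F1 (22 nt, A=2 T=6 G=6 C=8): longest run = 3 ✓; GC 14/22 = 63.6%, outside 39.9–61.5% ✗ — fails.
F2 (28 nt, A=7 T=8 G=6 C=7): longest run = 3 ✓; GC 13/28 = 46.4% ✓ — passes.
F3 (28 nt, A=8 T=10 G=5 C=5): longest run = 2 ✓; GC 10/28 = 35.7%, outside 39.9–61.5% ✗ — fails.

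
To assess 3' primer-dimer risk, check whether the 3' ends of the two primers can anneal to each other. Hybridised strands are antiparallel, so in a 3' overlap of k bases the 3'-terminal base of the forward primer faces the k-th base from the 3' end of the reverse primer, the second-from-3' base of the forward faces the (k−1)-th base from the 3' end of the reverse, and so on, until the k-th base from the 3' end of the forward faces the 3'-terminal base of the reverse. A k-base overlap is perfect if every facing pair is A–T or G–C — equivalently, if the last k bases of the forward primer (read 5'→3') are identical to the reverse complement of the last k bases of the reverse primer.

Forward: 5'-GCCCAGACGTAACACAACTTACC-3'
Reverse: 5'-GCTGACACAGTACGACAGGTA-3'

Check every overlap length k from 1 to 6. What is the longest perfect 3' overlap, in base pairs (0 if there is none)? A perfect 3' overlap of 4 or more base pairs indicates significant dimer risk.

Last 6 bases (5'→3') — forward …CTTACC, reverse …CAGGTA.
Reverse complement of the reverse primer's last 6 bases: TACCTG; its first k bases are the reverse complement of the reverse primer's last k bases, so a perfect k-base overlap needs the forward primer's last k bases to equal them.
Comparing (forward last k vs required): k=1: C vs T ✗; k=2: CC vs TA ✗; k=3: ACC vs TAC ✗; k=4: TACC vs TACC ✓; k=5: TTACC vs TACCT ✗; k=6: CTTACC vs TACCTG ✗.
Only k = 4 is perfect, so the longest perfect 3' overlap is 4.

Longest perfect overlap: 4 complementary base pairs; significant dimer risk (threshold 4).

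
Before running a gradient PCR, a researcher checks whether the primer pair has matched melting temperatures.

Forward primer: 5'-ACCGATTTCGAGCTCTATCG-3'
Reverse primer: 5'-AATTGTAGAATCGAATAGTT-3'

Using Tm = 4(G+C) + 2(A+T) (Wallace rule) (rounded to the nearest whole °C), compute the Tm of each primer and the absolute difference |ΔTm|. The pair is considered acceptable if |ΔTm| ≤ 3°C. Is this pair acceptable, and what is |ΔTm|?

Forward: A=4 T=6 G=4 C=6 → Tm = 2·10 + 4·10 = 60°C.
Reverse: A=8 T=7 G=4 C=1 → Tm = 2·15 + 4·5 = 50°C.
|ΔTm| = |60 − 50| = 10°C, > 3°C.

|ΔTm| = 10°C; the pair is not acceptable.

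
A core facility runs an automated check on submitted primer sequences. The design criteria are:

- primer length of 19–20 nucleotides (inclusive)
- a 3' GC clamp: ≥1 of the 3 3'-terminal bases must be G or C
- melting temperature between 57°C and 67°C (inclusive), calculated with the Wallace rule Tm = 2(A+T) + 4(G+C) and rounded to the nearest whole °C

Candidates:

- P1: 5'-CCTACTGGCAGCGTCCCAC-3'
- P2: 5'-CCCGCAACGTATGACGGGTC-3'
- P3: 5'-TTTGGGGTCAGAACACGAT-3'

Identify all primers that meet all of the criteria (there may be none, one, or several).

P1 and P2.

P1 (19 nt, A=3 T=3 G=4 C=9): length 19 ✓; 3' end CAC has 2 G/C ✓; Tm = 2·6 + 4·13 = 64°C ✓ — passes.
P2 (20 nt, A=4 T=3 G=6 C=7): length 20 ✓; 3' end GTC has 2 G/C ✓; Tm = 2·7 + 4·13 = 66°C ✓ — passes.
P3 (19 nt, A=5 T=5 G=6 C=3): length 19 ✓; 3' end GAT has 1 G/C ✓; Tm = 2·10 + 4·9 = 56°C, outside 57–67°C ✗ — fails.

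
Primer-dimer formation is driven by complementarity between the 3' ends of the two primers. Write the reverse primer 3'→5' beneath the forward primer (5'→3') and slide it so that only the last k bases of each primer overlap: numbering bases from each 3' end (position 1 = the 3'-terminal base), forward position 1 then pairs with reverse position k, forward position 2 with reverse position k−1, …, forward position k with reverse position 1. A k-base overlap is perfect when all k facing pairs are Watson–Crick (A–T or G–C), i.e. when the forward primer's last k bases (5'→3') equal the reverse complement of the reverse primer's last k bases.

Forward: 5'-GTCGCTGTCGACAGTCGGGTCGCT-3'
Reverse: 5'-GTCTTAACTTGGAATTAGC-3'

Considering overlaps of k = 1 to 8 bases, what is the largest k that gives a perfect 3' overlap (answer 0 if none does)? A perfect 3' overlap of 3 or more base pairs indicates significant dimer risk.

Longest perfect overlap: 3 complementary base pairs; significant dimer risk (threshold 3).

Last 8 bases (5'→3') — forward …GGGTCGCT, reverse …GAATTAGC.
Reverse complement of the reverse primer's last 8 bases: GCTAATTC; its first k bases are the reverse complement of the reverse primer's last k bases, so a perfect k-base overlap needs the forward primer's last k bases to equal them.
Comparing (forward last k vs required): k=1: T vs G ✗; k=2: CT vs GC ✗; k=3: GCT vs GCT ✓; k=4: CGCT vs GCTA ✗; k=5: TCGCT vs GCTAA ✗; k=6: GTCGCT vs GCTAAT ✗; k=7: GGTCGCT vs GCTAATT ✗; k=8: GGGTCGCT vs GCTAATTC ✗.
Only k = 3 is perfect, so the longest perfect 3' overlap is 3.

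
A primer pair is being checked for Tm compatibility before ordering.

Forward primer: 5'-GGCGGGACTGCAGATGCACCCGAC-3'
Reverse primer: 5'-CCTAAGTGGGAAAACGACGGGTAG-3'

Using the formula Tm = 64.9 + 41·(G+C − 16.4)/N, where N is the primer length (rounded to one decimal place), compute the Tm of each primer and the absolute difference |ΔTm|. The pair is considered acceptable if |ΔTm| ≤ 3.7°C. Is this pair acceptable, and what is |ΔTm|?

Forward: G+C = 17, N = 24 → Tm = 64.9 + 41·(17 − 16.4)/24 = 65.9°C.
Reverse: G+C = 13, N = 24 → Tm = 64.9 + 41·(13 − 16.4)/24 = 59.1°C.
|ΔTm| = |65.9 − 59.1| = 6.8°C, > 3.7°C.

|ΔTm| = 6.8°C; the pair is not acceptable.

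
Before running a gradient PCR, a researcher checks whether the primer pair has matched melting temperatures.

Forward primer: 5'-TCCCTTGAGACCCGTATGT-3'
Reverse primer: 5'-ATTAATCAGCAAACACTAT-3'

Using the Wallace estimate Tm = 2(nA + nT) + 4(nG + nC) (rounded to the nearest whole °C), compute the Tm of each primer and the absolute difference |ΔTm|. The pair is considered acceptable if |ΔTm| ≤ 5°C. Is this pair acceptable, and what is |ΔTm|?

|ΔTm| = 10°C; the pair is not acceptable.

Forward: A=3 T=6 G=4 C=6 → Tm = 2·9 + 4·10 = 58°C.
Reverse: A=9 T=5 G=1 C=4 → Tm = 2·14 + 4·5 = 48°C.
|ΔTm| = |58 − 48| = 10°C, > 5°C.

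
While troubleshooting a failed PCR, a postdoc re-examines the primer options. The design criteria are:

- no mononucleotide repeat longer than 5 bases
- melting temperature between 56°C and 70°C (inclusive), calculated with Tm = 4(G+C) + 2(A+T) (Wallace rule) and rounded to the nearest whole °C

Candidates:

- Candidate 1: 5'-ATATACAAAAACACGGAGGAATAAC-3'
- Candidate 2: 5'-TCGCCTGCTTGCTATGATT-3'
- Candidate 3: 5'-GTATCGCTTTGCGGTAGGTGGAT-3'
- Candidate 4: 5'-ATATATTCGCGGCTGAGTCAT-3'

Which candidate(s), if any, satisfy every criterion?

Candidate 1, Candidate 2, Candidate 3 and Candidate 4.

Candidate 1 (25 nt, A=14 T=3 G=4 C=4): longest run = 5 ✓; Tm = 2·17 + 4·8 = 66°C ✓ — passes.
Candidate 2 (19 nt, A=2 T=8 G=4 C=5): longest run = 2 ✓; Tm = 2·10 + 4·9 = 56°C ✓ — passes.
Candidate 3 (23 nt, A=3 T=8 G=9 C=3): longest run = 3 ✓; Tm = 2·11 + 4·12 = 70°C ✓ — passes.
Candidate 4 (21 nt, A=5 T=7 G=5 C=4): longest run = 2 ✓; Tm = 2·12 + 4·9 = 60°C ✓ — passes.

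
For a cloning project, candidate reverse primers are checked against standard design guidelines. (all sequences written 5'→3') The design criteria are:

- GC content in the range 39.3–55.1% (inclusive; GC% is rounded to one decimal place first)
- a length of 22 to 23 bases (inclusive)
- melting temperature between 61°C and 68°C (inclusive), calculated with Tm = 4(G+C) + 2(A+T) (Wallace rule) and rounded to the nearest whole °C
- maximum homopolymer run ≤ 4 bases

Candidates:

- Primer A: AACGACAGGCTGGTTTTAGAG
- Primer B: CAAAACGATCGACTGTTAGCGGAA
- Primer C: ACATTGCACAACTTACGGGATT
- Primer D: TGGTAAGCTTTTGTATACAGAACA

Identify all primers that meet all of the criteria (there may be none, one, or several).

Primer C only.

Primer A (21 nt, A=6 T=5 G=7 C=3): GC 10/21 = 47.6% ✓; length 21, outside 22–23 ✗; Tm = 2·11 + 4·10 = 62°C ✓; longest run = 4 ✓ — fails.
Primer B (24 nt, A=9 T=4 G=6 C=5): GC 11/24 = 45.8% ✓; length 24, outside 22–23 ✗; Tm = 2·13 + 4·11 = 70°C, outside 61–68°C ✗; longest run = 4 ✓ — fails.
Primer C (22 nt, A=7 T=6 G=4 C=5): GC 9/22 = 40.9% ✓; length 22 ✓; Tm = 2·13 + 4·9 = 62°C ✓; longest run = 3 ✓ — passes.
Primer D (24 nt, A=8 T=8 G=5 C=3): GC 8/24 = 33.3%, outside 39.3–55.1% ✗; length 24, outside 22–23 ✗; Tm = 2·16 + 4·8 = 64°C ✓; longest run = 4 ✓ — fails.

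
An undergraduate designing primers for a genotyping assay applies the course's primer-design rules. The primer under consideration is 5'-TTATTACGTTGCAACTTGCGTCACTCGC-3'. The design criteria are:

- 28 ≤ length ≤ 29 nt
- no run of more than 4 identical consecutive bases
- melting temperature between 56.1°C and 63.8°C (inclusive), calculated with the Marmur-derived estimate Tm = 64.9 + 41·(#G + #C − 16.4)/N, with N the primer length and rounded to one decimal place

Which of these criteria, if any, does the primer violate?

Meets all criteria.

Base counts: A=5, T=10, G=5, C=8 (length 28).
length: length 28 ✓
homopolymer run: longest run = 2 ✓
Tm: Tm = 64.9 + 41·(13 − 16.4)/28 = 59.9°C ✓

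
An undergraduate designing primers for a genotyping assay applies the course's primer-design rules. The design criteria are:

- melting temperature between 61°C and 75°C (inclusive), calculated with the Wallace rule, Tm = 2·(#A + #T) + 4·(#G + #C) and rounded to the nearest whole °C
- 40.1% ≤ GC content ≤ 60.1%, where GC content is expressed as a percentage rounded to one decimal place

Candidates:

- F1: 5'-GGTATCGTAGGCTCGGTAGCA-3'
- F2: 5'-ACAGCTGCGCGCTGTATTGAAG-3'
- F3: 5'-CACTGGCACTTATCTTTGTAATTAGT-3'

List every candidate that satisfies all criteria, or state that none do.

F1 and F2.

F1 (21 nt, A=4 T=5 G=8 C=4): Tm = 2·9 + 4·12 = 66°C ✓; GC 12/21 = 57.1% ✓ — passes.
F2 (22 nt, A=5 T=5 G=7 C=5): Tm = 2·10 + 4·12 = 68°C ✓; GC 12/22 = 54.5% ✓ — passes.
F3 (26 nt, A=6 T=11 G=4 C=5): Tm = 2·17 + 4·9 = 70°C ✓; GC 9/26 = 34.6%, outside 40.1–60.1% ✗ — fails.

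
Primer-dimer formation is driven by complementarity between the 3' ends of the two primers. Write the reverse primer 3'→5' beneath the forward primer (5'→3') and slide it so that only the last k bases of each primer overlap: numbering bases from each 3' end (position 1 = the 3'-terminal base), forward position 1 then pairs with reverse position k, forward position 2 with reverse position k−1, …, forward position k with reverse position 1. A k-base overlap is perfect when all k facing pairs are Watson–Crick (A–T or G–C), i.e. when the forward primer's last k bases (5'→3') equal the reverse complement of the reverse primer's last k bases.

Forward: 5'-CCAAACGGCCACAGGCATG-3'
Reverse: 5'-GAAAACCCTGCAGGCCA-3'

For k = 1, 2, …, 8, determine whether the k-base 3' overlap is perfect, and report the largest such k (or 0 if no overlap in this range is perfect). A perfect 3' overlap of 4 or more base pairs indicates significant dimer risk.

Longest perfect overlap: 2 complementary base pairs; below the dimer-risk threshold (threshold 4).

Last 8 bases (5'→3') — forward …CAGGCATG, reverse …GCAGGCCA.
Reverse complement of the reverse primer's last 8 bases: TGGCCTGC; its first k bases are the reverse complement of the reverse primer's last k bases, so a perfect k-base overlap needs the forward primer's last k bases to equal them.
Comparing (forward last k vs required): k=1: G vs T ✗; k=2: TG vs TG ✓; k=3: ATG vs TGG ✗; k=4: CATG vs TGGC ✗; k=5: GCATG vs TGGCC ✗; k=6: GGCATG vs TGGCCT ✗; k=7: AGGCATG vs TGGCCTG ✗; k=8: CAGGCATG vs TGGCCTGC ✗.
Only k = 2 is perfect, so the longest perfect 3' overlap is 2.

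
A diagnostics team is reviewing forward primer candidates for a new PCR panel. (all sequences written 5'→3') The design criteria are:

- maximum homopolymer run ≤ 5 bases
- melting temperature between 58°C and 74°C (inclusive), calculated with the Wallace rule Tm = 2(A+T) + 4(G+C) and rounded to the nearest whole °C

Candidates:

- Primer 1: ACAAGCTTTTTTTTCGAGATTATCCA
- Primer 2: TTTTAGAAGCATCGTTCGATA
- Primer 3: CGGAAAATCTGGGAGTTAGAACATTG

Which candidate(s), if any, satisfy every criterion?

Primer 3 only.

Primer 1 (26 nt, A=7 T=11 G=3 C=5): longest run = 8, exceeds 5 ✗; Tm = 2·18 + 4·8 = 68°C ✓ — fails.
Primer 2 (21 nt, A=6 T=8 G=4 C=3): longest run = 4 ✓; Tm = 2·14 + 4·7 = 56°C, outside 58–74°C ✗ — fails.
Primer 3 (26 nt, A=9 T=6 G=8 C=3): longest run = 4 ✓; Tm = 2·15 + 4·11 = 74°C ✓ — passes.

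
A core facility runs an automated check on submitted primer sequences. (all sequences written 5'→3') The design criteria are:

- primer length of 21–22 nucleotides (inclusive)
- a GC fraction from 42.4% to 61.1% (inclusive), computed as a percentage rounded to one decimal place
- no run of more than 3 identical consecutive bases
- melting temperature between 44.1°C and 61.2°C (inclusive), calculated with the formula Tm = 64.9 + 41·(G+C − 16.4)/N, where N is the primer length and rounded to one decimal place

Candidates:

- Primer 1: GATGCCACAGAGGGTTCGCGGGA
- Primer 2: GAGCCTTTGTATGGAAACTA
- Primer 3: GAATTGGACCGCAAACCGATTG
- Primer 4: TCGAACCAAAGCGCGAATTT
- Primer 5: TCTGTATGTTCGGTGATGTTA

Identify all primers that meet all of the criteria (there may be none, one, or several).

Primer 1 (23 nt, A=5 T=3 G=10 C=5): length 23, outside 21–22 ✗; GC 15/23 = 65.2%, outside 42.4–61.1% ✗; longest run = 3 ✓; Tm = 64.9 + 41·(15 − 16.4)/23 = 62.4°C, outside 44.1–61.2°C ✗ — fails.
Primer 2 (20 nt, A=6 T=6 G=5 C=3): length 20, outside 21–22 ✗; GC 8/20 = 40.0%, outside 42.4–61.1% ✗; longest run = 3 ✓; Tm = 64.9 + 41·(8 − 16.4)/20 = 47.7°C ✓ — fails.
Primer 3 (22 nt, A=7 T=4 G=6 C=5): length 22 ✓; GC 11/22 = 50.0% ✓; longest run = 3 ✓; Tm = 64.9 + 41·(11 − 16.4)/22 = 54.8°C ✓ — passes.
Primer 4 (20 nt, A=7 T=4 G=4 C=5): length 20, outside 21–22 ✗; GC 9/20 = 45.0% ✓; longest run = 3 ✓; Tm = 64.9 + 41·(9 − 16.4)/20 = 49.7°C ✓ — fails.
Primer 5 (21 nt, A=3 T=10 G=6 C=2): length 21 ✓; GC 8/21 = 38.1%, outside 42.4–61.1% ✗; longest run = 2 ✓; Tm = 64.9 + 41·(8 − 16.4)/21 = 48.5°C ✓ — fails.

Primer 3 only.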